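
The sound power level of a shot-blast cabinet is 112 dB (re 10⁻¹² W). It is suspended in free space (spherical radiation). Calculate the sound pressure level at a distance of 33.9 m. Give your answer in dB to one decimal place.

Free-field spherical radiation: L_p = L_w − 10·log₁₀(4π·r²), r = 33.9 m.
4π·r² = 1.444e+04 m², 10·log₁₀ of that is 41.596 dB.
L_p = 112 − 41.596 = 70.40 dB.

70.4 dB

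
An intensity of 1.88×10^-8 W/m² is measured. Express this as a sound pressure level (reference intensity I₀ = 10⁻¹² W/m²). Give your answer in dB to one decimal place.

42.7 dB

L = 10·log₁₀(I/I₀) = 10·log₁₀(1.88×10^-8/10⁻¹²) = 10·log₁₀(1.88×10^4).
L = 10·(0.2742 + 4) = 42.74 dB.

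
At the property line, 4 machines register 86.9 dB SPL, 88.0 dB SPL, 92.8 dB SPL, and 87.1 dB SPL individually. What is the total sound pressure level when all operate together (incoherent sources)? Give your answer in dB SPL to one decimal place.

95.5 dB SPL

For uncorrelated sources the intensities add, so convert each level to linear form, sum, and take 10·log₁₀ of the total.
Σ 10^(L/10) = 10^(86.9/10) + 10^(88.0/10) + 10^(92.8/10) + 10^(87.1/10) = 3.539e+09.
L_total = 10·log₁₀(3.539e+09) = 95.49 dB SPL.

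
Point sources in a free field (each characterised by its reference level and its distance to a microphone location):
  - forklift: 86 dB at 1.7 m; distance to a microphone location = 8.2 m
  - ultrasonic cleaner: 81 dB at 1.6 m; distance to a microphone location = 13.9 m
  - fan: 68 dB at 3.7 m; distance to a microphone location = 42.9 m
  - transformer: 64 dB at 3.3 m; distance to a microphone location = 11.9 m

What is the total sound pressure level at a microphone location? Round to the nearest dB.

First find each source's level at the receiver (point-source: −20·log₁₀(r/r_ref)), then combine on an intensity basis.
forklift: 86 − 20·log₁₀(8.2/1.7) = 86 − 13.67 = 72.33 dB.
ultrasonic cleaner: 81 − 20·log₁₀(13.9/1.6) = 81 − 18.78 = 62.22 dB.
fan: 68 − 20·log₁₀(42.9/3.7) = 68 − 21.29 = 46.71 dB.
transformer: 64 − 20·log₁₀(11.9/3.3) = 64 − 11.14 = 52.86 dB.
Σ 10^(L/10) = 1.902e+07 → L_total = 10·log₁₀(1.902e+07) = 72.79 dB.

73 dB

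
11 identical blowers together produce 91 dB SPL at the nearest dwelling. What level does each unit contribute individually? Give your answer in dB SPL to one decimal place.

80.6 dB SPL

Dividing the total intensity by 11 lowers the level by 10·log₁₀ 11 = 10.414 dB: L₁ = 91 − 10.414.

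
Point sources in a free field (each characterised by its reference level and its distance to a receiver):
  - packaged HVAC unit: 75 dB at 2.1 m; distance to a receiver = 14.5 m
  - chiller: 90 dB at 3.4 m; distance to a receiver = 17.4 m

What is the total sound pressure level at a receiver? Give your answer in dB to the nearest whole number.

Propagate each source to the receiver with L = L_ref − 20·log₁₀(r/r_ref), then add intensities.
packaged HVAC unit: 75 − 20·log₁₀(14.5/2.1) = 75 − 16.78 = 58.22 dB.
chiller: 90 − 20·log₁₀(17.4/3.4) = 90 − 14.18 = 75.82 dB.
Σ 10^(L/10) = 3.885e+07 → L_total = 10·log₁₀(3.885e+07) = 75.89 dB.

76 dB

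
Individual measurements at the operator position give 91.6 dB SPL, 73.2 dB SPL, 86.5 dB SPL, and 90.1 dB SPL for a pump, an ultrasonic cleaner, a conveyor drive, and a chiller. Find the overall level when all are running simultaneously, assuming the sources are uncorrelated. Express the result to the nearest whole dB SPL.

95 dB SPL

Incoherent sources combine by intensity addition: L_total = 10·log₁₀(Σ 10^(L_i/10)).
Σ 10^(L/10) = 10^(91.6/10) + 10^(73.2/10) + 10^(86.5/10) + 10^(90.1/10) = 2.936e+09.
L_total = 10·log₁₀(2.936e+09) = 94.68 dB SPL.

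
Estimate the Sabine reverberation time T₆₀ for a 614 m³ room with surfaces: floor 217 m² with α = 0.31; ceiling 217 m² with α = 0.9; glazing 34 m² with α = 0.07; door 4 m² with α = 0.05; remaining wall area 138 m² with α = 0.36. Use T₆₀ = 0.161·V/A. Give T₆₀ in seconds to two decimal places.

0.31 s

Total absorption A = 217·0.31 + 217·0.9 + 34·0.07 + 4·0.05 + 138·0.36 = 314.83 m² sabins.
T₆₀ = 0.161 × 614 / 314.83 = 0.314 s.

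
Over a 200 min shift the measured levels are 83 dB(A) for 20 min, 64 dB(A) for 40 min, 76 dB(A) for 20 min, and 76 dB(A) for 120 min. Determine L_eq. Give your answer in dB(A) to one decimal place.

L_eq = 10·log₁₀[(1/T)·Σ tᵢ·10^(Lᵢ/10)] with T = 200 min.
Σ tᵢ·10^(Lᵢ/10) = 20·10^(83/10) + 40·10^(64/10) + 20·10^(76/10) + 120·10^(76/10) = 9.665e+09.
L_eq = 10·log₁₀(9.665e+09/200) = 76.84 dB(A).

76.8 dB(A)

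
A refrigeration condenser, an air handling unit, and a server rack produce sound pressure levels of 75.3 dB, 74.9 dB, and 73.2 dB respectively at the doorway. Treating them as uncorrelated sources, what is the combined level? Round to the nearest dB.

79 dB

For uncorrelated sources the intensities add, so convert each level to linear form, sum, and take 10·log₁₀ of the total.
Σ 10^(L/10) = 10^(75.3/10) + 10^(74.9/10) + 10^(73.2/10) = 8.568e+07.
L_total = 10·log₁₀(8.568e+07) = 79.33 dB.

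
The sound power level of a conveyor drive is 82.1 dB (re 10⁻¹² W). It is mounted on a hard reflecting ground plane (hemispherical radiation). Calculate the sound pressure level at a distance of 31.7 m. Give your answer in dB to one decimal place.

Free-field hemispherical radiation: L_p = L_w − 10·log₁₀(2π·r²), r = 31.7 m.
2π·r² = 6314 m², 10·log₁₀ of that is 38.003 dB.
L_p = 82.1 − 38.003 = 44.10 dB.

44.1 dB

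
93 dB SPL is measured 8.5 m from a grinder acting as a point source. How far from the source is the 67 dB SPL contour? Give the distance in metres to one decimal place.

169.6 m

The 26.0 dB drop corresponds to a distance ratio of 10^(26.0/20) for a point source.
r₂ = 8.5·10^((93−67)/20) = 8.5·10^(26.0/20) = 169.60 m.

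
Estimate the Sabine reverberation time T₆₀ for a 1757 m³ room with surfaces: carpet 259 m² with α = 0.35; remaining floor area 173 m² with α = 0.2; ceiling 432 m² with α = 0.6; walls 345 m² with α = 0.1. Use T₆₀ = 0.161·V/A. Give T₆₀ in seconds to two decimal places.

0.68 s

Summing Sᵢαᵢ: 259·0.35 + 173·0.2 + 432·0.6 + 345·0.1 = 418.95 m².
T₆₀ = 0.161 × 1757 / 418.95 = 0.675 s.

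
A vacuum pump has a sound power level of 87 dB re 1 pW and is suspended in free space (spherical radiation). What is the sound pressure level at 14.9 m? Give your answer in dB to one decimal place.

52.5 dB

Free-field spherical radiation: L_p = L_w − 10·log₁₀(4π·r²), r = 14.9 m.
4π·r² = 2790 m², 10·log₁₀ of that is 34.456 dB.
L_p = 87 − 34.456 = 52.54 dB.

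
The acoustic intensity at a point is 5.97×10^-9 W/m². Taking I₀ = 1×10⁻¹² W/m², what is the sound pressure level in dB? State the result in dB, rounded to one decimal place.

L = 10·log₁₀(I/I₀) = 10·log₁₀(5.97×10^-9/10⁻¹²) = 10·log₁₀(5.97×10^3).
L = 10·(0.7760 + 3) = 37.76 dB.

37.8 dB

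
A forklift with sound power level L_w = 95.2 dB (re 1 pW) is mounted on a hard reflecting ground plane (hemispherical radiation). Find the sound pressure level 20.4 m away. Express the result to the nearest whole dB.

Free-field hemispherical radiation: L_p = L_w − 10·log₁₀(2π·r²), r = 20.4 m.
2π·r² = 2615 m², 10·log₁₀ of that is 34.174 dB.
L_p = 95.2 − 34.174 = 61.03 dB.

61 dB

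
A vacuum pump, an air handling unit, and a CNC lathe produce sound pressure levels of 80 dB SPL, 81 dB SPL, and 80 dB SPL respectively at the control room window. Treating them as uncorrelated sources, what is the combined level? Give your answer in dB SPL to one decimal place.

85.1 dB SPL

For uncorrelated sources the intensities add, so convert each level to linear form, sum, and take 10·log₁₀ of the total.
Σ 10^(L/10) = 10^(80/10) + 10^(81/10) + 10^(80/10) = 3.259e+08.
L_total = 10·log₁₀(3.259e+08) = 85.13 dB SPL.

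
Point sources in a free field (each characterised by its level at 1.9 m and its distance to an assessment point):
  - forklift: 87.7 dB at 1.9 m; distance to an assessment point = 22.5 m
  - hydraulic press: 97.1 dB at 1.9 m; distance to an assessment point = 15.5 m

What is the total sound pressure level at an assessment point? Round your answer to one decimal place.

79.1 dB

Propagate each source to the receiver with L = L_ref − 20·log₁₀(r/r_ref), then add intensities.
forklift: 87.7 − 20·log₁₀(22.5/1.9) = 87.7 − 21.47 = 66.23 dB.
hydraulic press: 97.1 − 20·log₁₀(15.5/1.9) = 97.1 − 18.23 = 78.87 dB.
Σ 10^(L/10) = 8.126e+07 → L_total = 10·log₁₀(8.126e+07) = 79.10 dB.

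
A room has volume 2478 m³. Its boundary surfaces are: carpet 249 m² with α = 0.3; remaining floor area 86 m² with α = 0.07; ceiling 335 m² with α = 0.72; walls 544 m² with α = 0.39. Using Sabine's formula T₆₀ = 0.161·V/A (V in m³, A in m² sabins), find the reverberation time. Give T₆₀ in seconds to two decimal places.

0.75 s

Summing Sᵢαᵢ: 249·0.3 + 86·0.07 + 335·0.72 + 544·0.39 = 534.08 m².
T₆₀ = 0.161·V/A = 0.161·2478/534.08 = 0.747 s.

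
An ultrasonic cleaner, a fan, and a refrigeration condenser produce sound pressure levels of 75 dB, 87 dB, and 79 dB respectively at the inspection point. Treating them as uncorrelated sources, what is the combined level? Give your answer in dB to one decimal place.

87.9 dB

For uncorrelated sources the intensities add, so convert each level to linear form, sum, and take 10·log₁₀ of the total.
Σ 10^(L/10) = 10^(75/10) + 10^(87/10) + 10^(79/10) = 6.122e+08.
L_total = 10·log₁₀(6.122e+08) = 87.87 dB.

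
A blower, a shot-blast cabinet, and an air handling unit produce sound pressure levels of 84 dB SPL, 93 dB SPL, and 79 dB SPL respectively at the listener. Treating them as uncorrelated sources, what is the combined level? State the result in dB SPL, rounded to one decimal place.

93.7 dB SPL

For uncorrelated sources the intensities add, so convert each level to linear form, sum, and take 10·log₁₀ of the total.
Σ 10^(L/10) = 10^(84/10) + 10^(93/10) + 10^(79/10) = 2.326e+09.
L_total = 10·log₁₀(2.326e+09) = 93.67 dB SPL.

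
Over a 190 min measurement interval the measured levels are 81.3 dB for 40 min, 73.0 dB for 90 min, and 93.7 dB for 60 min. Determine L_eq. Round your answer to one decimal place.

88.9 dB

The energy average is taken in the linear domain: L_eq = 10·log₁₀[(Σ tᵢ·10^(Lᵢ/10))/T], T = 190 min.
Σ tᵢ·10^(Lᵢ/10) = 40·10^(81.3/10) + 90·10^(73.0/10) + 60·10^(93.7/10) = 1.478e+11.
L_eq = 10·log₁₀(1.478e+11/190) = 88.91 dB.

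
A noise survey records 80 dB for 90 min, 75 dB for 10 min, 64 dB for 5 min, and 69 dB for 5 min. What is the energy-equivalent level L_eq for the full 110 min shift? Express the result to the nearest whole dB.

79 dB

L_eq = 10·log₁₀[(1/T)·Σ tᵢ·10^(Lᵢ/10)] with T = 110 min.
Σ tᵢ·10^(Lᵢ/10) = 90·10^(80/10) + 10·10^(75/10) + 5·10^(64/10) + 5·10^(69/10) = 9.369e+09.
L_eq = 10·log₁₀(9.369e+09/110) = 79.30 dB.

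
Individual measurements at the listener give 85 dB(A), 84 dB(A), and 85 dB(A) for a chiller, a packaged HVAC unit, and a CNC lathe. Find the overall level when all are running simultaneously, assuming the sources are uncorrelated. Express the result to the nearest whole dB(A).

Incoherent sources combine by intensity addition: L_total = 10·log₁₀(Σ 10^(L_i/10)).
Σ 10^(L/10) = 10^(85/10) + 10^(84/10) + 10^(85/10) = 8.836e+08.
L_total = 10·log₁₀(8.836e+08) = 89.46 dB(A).

89 dB(A)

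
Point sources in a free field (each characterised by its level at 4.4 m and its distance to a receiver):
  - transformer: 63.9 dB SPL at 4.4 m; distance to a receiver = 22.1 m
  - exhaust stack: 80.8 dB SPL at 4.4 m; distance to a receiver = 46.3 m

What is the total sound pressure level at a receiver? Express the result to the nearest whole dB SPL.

61 dB SPL

Propagate each source to the receiver with L = L_ref − 20·log₁₀(r/r_ref), then add intensities.
transformer: 63.9 − 20·log₁₀(22.1/4.4) = 63.9 − 14.02 = 49.88 dB SPL.
exhaust stack: 80.8 − 20·log₁₀(46.3/4.4) = 80.8 − 20.44 = 60.36 dB SPL.
Σ 10^(L/10) = 1.183e+06 → L_total = 10·log₁₀(1.183e+06) = 60.73 dB SPL.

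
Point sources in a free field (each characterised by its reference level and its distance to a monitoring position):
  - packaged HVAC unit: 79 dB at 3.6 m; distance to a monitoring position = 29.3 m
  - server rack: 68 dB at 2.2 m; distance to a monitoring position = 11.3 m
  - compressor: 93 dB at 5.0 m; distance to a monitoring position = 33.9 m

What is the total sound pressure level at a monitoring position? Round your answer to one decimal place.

76.5 dB

Apply inverse-square spreading to bring every level to the receiver, then sum 10^(L/10).
packaged HVAC unit: 79 − 20·log₁₀(29.3/3.6) = 79 − 18.21 = 60.79 dB.
server rack: 68 − 20·log₁₀(11.3/2.2) = 68 − 14.21 = 53.79 dB.
compressor: 93 − 20·log₁₀(33.9/5.0) = 93 − 16.62 = 76.38 dB.
Σ 10^(L/10) = 4.484e+07 → L_total = 10·log₁₀(4.484e+07) = 76.52 dB.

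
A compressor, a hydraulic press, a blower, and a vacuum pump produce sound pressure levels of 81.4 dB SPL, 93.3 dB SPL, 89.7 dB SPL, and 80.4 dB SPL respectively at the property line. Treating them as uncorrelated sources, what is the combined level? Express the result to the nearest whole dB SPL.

Incoherent sources combine by intensity addition: L_total = 10·log₁₀(Σ 10^(L_i/10)).
Σ 10^(L/10) = 10^(81.4/10) + 10^(93.3/10) + 10^(89.7/10) + 10^(80.4/10) = 3.319e+09.
L_total = 10·log₁₀(3.319e+09) = 95.21 dB SPL.

95 dB SPL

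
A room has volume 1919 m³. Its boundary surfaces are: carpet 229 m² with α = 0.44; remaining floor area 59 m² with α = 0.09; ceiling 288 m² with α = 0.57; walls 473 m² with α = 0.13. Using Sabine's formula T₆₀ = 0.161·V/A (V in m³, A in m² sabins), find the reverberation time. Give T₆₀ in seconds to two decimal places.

0.93 s

A = Σ Sᵢαᵢ = 229·0.44 + 59·0.09 + 288·0.57 + 473·0.13 = 331.72 m².
T₆₀ = 0.161·V/A = 0.161·1919/331.72 = 0.931 s.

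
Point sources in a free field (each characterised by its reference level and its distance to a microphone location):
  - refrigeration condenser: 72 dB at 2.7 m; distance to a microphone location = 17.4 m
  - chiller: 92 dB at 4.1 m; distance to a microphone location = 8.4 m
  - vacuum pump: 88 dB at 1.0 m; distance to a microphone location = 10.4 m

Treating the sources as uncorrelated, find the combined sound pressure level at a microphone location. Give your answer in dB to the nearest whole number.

86 dB

Apply inverse-square spreading to bring every level to the receiver, then sum 10^(L/10).
refrigeration condenser: 72 − 20·log₁₀(17.4/2.7) = 72 − 16.18 = 55.82 dB.
chiller: 92 − 20·log₁₀(8.4/4.1) = 92 − 6.23 = 85.77 dB.
vacuum pump: 88 − 20·log₁₀(10.4/1.0) = 88 − 20.34 = 67.66 dB.
Σ 10^(L/10) = 3.838e+08 → L_total = 10·log₁₀(3.838e+08) = 85.84 dB.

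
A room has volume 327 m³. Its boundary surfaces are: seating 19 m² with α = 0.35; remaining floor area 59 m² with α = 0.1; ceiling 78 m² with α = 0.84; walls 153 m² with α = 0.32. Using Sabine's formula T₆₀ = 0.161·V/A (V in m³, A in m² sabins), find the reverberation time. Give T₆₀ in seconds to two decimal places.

Summing Sᵢαᵢ: 19·0.35 + 59·0.1 + 78·0.84 + 153·0.32 = 127.03 m².
T₆₀ = 0.161 × 327 / 127.03 = 0.414 s.

0.41 s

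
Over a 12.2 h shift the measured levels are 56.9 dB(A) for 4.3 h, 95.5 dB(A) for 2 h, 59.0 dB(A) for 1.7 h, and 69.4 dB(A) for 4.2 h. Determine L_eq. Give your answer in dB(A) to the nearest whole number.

The energy average is taken in the linear domain: L_eq = 10·log₁₀[(Σ tᵢ·10^(Lᵢ/10))/T], T = 12.2 h.
Σ tᵢ·10^(Lᵢ/10) = 4.3·10^(56.9/10) + 2·10^(95.5/10) + 1.7·10^(59.0/10) + 4.2·10^(69.4/10) = 7.136e+09.
L_eq = 10·log₁₀(7.136e+09/12.2) = 87.67 dB(A).

88 dB(A)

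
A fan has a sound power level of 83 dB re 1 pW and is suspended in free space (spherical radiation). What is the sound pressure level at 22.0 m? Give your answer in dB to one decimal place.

45.2 dB

L_p = L_w − 10·log₁₀(4π·r²) with r = 22.0 m.
4π·r² = 6082 m², 10·log₁₀ of that is 37.841 dB.
L_p = 83 − 37.841 = 45.16 dB.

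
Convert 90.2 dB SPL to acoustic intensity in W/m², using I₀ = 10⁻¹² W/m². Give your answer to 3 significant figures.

I = I₀·10^(L/10) = 10⁻¹² × 10^(90.2/10) = 10^(-2.980).

0.00105 W/m²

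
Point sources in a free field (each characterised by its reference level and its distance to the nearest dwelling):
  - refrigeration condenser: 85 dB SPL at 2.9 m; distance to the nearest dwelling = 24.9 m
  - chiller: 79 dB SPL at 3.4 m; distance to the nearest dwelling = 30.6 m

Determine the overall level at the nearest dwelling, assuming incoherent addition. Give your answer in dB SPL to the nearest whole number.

Propagate each source to the receiver with L = L_ref − 20·log₁₀(r/r_ref), then add intensities.
refrigeration condenser: 85 − 20·log₁₀(24.9/2.9) = 85 − 18.68 = 66.32 dB SPL.
chiller: 79 − 20·log₁₀(30.6/3.4) = 79 − 19.08 = 59.92 dB SPL.
Σ 10^(L/10) = 5.270e+06 → L_total = 10·log₁₀(5.270e+06) = 67.22 dB SPL.

67 dB SPL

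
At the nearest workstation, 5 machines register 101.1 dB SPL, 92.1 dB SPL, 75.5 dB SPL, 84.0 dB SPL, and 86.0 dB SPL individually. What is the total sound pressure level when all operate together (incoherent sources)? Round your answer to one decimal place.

101.8 dB SPL

For uncorrelated sources the intensities add, so convert each level to linear form, sum, and take 10·log₁₀ of the total.
Σ 10^(L/10) = 10^(101.1/10) + 10^(92.1/10) + 10^(75.5/10) + 10^(84.0/10) + 10^(86.0/10) = 1.519e+10.
L_total = 10·log₁₀(1.519e+10) = 101.82 dB SPL.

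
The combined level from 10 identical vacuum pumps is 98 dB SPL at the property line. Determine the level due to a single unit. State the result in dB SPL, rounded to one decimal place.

88.0 dB SPL

For N identical incoherent sources L_total = L₁ + 10·log₁₀ N, so L₁ = 98 − 10·log₁₀(10) = 98 − 10.000.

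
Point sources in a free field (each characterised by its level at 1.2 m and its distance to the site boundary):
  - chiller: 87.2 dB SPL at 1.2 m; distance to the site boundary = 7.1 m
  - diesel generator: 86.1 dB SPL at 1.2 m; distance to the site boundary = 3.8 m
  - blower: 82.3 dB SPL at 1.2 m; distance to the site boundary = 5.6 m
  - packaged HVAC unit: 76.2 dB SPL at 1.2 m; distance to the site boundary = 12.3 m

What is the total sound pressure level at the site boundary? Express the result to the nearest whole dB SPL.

78 dB SPL

Propagate each source to the receiver with L = L_ref − 20·log₁₀(r/r_ref), then add intensities.
chiller: 87.2 − 20·log₁₀(7.1/1.2) = 87.2 − 15.44 = 71.76 dB SPL.
diesel generator: 86.1 − 20·log₁₀(3.8/1.2) = 86.1 − 10.01 = 76.09 dB SPL.
blower: 82.3 − 20·log₁₀(5.6/1.2) = 82.3 − 13.38 = 68.92 dB SPL.
packaged HVAC unit: 76.2 − 20·log₁₀(12.3/1.2) = 76.2 − 20.21 = 55.99 dB SPL.
Σ 10^(L/10) = 6.381e+07 → L_total = 10·log₁₀(6.381e+07) = 78.05 dB SPL.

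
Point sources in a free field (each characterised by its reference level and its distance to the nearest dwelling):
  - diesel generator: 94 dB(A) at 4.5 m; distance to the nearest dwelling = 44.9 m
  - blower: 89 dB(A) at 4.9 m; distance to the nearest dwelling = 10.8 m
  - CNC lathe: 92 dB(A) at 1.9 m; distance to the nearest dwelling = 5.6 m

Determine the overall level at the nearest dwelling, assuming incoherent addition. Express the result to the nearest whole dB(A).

Propagate each source to the receiver with L = L_ref − 20·log₁₀(r/r_ref), then add intensities.
diesel generator: 94 − 20·log₁₀(44.9/4.5) = 94 − 19.98 = 74.02 dB(A).
blower: 89 − 20·log₁₀(10.8/4.9) = 89 − 6.86 = 82.14 dB(A).
CNC lathe: 92 − 20·log₁₀(5.6/1.9) = 92 − 9.39 = 82.61 dB(A).
Σ 10^(L/10) = 3.712e+08 → L_total = 10·log₁₀(3.712e+08) = 85.70 dB(A).

86 dB(A)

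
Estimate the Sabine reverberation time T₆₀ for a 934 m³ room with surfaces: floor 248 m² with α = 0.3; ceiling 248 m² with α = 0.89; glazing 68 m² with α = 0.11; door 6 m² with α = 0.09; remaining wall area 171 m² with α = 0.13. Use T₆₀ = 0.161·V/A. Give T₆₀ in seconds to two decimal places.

A = Σ Sᵢαᵢ = 248·0.3 + 248·0.89 + 68·0.11 + 6·0.09 + 171·0.13 = 325.37 m².
T₆₀ = 0.161 × 934 / 325.37 = 0.462 s.

0.46 s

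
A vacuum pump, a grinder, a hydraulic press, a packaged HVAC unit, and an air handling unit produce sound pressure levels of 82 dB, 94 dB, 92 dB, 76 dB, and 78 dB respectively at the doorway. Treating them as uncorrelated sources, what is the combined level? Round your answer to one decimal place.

For uncorrelated sources the intensities add, so convert each level to linear form, sum, and take 10·log₁₀ of the total.
Σ 10^(L/10) = 10^(82/10) + 10^(94/10) + 10^(92/10) + 10^(76/10) + 10^(78/10) = 4.358e+09.
L_total = 10·log₁₀(4.358e+09) = 96.39 dB.

96.4 dB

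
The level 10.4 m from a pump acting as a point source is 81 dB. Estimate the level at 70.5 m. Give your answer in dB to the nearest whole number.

Spherical spreading from a point source gives a 20·log₁₀(r₂/r₁) drop.
L₂ = 81 − 20·log₁₀(70.5/10.4) = 81 − 16.623 = 64.38 dB.

64 dB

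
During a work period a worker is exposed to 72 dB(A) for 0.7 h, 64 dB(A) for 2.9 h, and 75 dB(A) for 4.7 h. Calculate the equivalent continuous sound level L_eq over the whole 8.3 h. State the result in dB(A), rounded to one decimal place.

73.0 dB(A)

L_eq = 10·log₁₀[(1/T)·Σ tᵢ·10^(Lᵢ/10)] with T = 8.3 h.
Σ tᵢ·10^(Lᵢ/10) = 0.7·10^(72/10) + 2.9·10^(64/10) + 4.7·10^(75/10) = 1.670e+08.
L_eq = 10·log₁₀(1.670e+08/8.3) = 73.04 dB(A).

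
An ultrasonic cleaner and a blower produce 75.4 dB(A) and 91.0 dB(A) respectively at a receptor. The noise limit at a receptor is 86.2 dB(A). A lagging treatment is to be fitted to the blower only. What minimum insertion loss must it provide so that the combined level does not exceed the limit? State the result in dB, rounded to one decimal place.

Everything except the blower sums to 10^(75.4/10) = 3.467e+07 in linear terms, 75.40 dB(A).
The limit corresponds to 10^(86.2/10) = 4.169e+08; subtracting the fixed part leaves 3.822e+08 for the blower, i.e. 85.82 dB(A).
Required insertion loss = 91.0 − 85.82 = 5.18 dB.

5.2 dB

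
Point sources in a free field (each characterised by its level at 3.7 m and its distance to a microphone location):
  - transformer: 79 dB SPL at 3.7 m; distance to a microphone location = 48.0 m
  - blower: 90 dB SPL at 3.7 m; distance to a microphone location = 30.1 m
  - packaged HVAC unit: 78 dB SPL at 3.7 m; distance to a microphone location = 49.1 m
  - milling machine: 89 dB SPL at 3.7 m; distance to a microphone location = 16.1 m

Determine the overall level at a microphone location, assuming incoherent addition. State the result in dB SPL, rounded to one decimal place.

Propagate each source to the receiver with L = L_ref − 20·log₁₀(r/r_ref), then add intensities.
transformer: 79 − 20·log₁₀(48.0/3.7) = 79 − 22.26 = 56.74 dB SPL.
blower: 90 − 20·log₁₀(30.1/3.7) = 90 − 18.21 = 71.79 dB SPL.
packaged HVAC unit: 78 − 20·log₁₀(49.1/3.7) = 78 − 22.46 = 55.54 dB SPL.
milling machine: 89 − 20·log₁₀(16.1/3.7) = 89 − 12.77 = 76.23 dB SPL.
Σ 10^(L/10) = 5.789e+07 → L_total = 10·log₁₀(5.789e+07) = 77.63 dB SPL.

77.6 dB SPL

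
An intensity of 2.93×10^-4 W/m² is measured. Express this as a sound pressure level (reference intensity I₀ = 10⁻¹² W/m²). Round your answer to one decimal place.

L = 10·log₁₀(I/I₀) = 10·log₁₀(2.93×10^-4/10⁻¹²) = 10·log₁₀(2.93×10^8).
L = 10·(0.4669 + 8) = 84.67 dB.

84.7 dB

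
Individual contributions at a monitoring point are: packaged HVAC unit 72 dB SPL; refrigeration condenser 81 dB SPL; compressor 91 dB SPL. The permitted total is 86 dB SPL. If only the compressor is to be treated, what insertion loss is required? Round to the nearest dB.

7 dB

Fixed contribution from the other sources: Σ 10^(L/10) = 10^(72/10) + 10^(81/10) = 1.417e+08 (81.51 dB SPL).
To meet 86 dB SPL overall, the treated compressor may contribute at most 10^(86/10) − 1.417e+08 = 2.564e+08, i.e. 84.09 dB SPL.
Required insertion loss = 91 − 84.09 = 6.91 dB.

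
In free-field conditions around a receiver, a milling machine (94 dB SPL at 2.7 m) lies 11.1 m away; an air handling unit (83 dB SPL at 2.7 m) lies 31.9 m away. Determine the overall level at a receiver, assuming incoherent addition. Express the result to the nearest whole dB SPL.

Apply inverse-square spreading to bring every level to the receiver, then sum 10^(L/10).
milling machine: 94 − 20·log₁₀(11.1/2.7) = 94 − 12.28 = 81.72 dB SPL.
air handling unit: 83 − 20·log₁₀(31.9/2.7) = 83 − 21.45 = 61.55 dB SPL.
Σ 10^(L/10) = 1.501e+08 → L_total = 10·log₁₀(1.501e+08) = 81.76 dB SPL.

82 dB SPL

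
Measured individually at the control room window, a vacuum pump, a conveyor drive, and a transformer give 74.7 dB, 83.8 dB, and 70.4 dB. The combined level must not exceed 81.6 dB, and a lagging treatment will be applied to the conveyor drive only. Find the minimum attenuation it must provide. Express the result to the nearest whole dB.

4 dB

Fixed contribution from the other sources: Σ 10^(L/10) = 10^(74.7/10) + 10^(70.4/10) = 4.048e+07 (76.07 dB).
To meet 81.6 dB overall, the treated conveyor drive may contribute at most 10^(81.6/10) − 4.048e+07 = 1.041e+08, i.e. 80.17 dB.
So the conveyor drive must be reduced from 83.8 to 80.17 dB: IL = 3.63 dB.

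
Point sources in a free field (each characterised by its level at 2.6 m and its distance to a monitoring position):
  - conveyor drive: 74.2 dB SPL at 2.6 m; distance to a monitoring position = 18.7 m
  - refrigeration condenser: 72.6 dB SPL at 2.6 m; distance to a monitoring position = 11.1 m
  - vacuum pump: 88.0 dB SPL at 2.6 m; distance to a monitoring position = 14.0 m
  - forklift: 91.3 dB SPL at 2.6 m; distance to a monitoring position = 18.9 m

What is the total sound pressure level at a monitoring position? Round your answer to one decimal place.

Propagate each source to the receiver with L = L_ref − 20·log₁₀(r/r_ref), then add intensities.
conveyor drive: 74.2 − 20·log₁₀(18.7/2.6) = 74.2 − 17.14 = 57.06 dB SPL.
refrigeration condenser: 72.6 − 20·log₁₀(11.1/2.6) = 72.6 − 12.61 = 59.99 dB SPL.
vacuum pump: 88.0 − 20·log₁₀(14.0/2.6) = 88.0 − 14.62 = 73.38 dB SPL.
forklift: 91.3 − 20·log₁₀(18.9/2.6) = 91.3 − 17.23 = 74.07 dB SPL.
Σ 10^(L/10) = 4.880e+07 → L_total = 10·log₁₀(4.880e+07) = 76.88 dB SPL.

76.9 dB SPL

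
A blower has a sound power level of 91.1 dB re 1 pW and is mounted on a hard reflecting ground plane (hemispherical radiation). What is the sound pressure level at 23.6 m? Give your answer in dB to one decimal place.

55.7 dB

The power spreads over a hemisphere of area 2π·r², so L_p = L_w − 10·log₁₀(2π·r²).
2π·r² = 3499 m², 10·log₁₀ of that is 35.440 dB.
L_p = 91.1 − 35.440 = 55.66 dB.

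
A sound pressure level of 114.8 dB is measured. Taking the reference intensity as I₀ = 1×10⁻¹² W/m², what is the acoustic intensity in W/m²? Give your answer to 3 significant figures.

I = I₀·10^(L/10) = 10⁻¹² × 10^(114.8/10) = 10^(-0.520).

0.302 W/m²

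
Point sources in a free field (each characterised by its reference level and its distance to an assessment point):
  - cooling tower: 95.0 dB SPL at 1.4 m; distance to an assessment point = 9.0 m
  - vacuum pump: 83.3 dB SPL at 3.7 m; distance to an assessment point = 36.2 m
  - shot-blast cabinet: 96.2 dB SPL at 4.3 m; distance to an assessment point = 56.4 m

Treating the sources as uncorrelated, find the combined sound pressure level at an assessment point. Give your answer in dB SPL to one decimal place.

80.1 dB SPL

First find each source's level at the receiver (point-source: −20·log₁₀(r/r_ref)), then combine on an intensity basis.
cooling tower: 95.0 − 20·log₁₀(9.0/1.4) = 95.0 − 16.16 = 78.84 dB SPL.
vacuum pump: 83.3 − 20·log₁₀(36.2/3.7) = 83.3 − 19.81 = 63.49 dB SPL.
shot-blast cabinet: 96.2 − 20·log₁₀(56.4/4.3) = 96.2 − 22.36 = 73.84 dB SPL.
Σ 10^(L/10) = 1.030e+08 → L_total = 10·log₁₀(1.030e+08) = 80.13 dB SPL.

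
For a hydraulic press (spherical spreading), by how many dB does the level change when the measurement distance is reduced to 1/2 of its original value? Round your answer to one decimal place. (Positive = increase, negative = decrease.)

+6.0 dB

A point source loses 6 dB per doubling of distance; generally ΔL = −20·log₁₀(r₂/r₁).
ΔL = −20·log₁₀(0.5) = +6.02 dB.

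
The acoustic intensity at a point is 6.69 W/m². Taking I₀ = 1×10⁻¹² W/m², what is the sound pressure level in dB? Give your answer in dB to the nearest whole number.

I/I₀ = 6.69/10⁻¹² = 6.69×10^12, and L = 10·log₁₀(I/I₀).
L = 10·(0.8254 + 12) = 128.25 dB.

128 dB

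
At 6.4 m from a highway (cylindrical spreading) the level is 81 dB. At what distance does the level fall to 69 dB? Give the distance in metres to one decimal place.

101.4 m

For a line source L₁ − L₂ = 10·log₁₀(r₂/r₁), so r₂ = r₁·10^((L₁−L₂)/10).
r₂ = 6.4·10^((81−69)/10) = 6.4·10^(12.0/10) = 101.43 m.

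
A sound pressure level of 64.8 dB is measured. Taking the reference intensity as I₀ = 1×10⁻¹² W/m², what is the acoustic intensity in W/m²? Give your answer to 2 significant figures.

I/I₀ = 10^(64.8/10) = 3.02e+06, so I = 3.02e+06 × 10⁻¹² W/m².

3.0e-06 W/m²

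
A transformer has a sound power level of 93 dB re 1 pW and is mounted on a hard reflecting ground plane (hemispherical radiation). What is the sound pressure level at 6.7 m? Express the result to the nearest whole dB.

The power spreads over a hemisphere of area 2π·r², so L_p = L_w − 10·log₁₀(2π·r²).
2π·r² = 282.1 m², 10·log₁₀ of that is 24.503 dB.
L_p = 93 − 24.503 = 68.50 dB.

68 dB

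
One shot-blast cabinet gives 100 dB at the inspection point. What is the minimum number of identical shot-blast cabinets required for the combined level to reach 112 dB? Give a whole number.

N identical sources give L₁ + 10·log₁₀ N, so require 10·log₁₀ N ≥ 112 − 100 = 12.0 dB.
N ≥ 10^(12.0/10) = 15.849, so N = 16.

16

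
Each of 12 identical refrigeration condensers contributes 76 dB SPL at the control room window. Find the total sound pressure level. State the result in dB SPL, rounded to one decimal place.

86.8 dB SPL

With 12 equal, uncorrelated contributions the intensity is 12× that of one unit, giving a rise of 10·log₁₀ 12.
L_total = 76 + 10·log₁₀(12) = 76 + 10.792 = 86.79 dB SPL.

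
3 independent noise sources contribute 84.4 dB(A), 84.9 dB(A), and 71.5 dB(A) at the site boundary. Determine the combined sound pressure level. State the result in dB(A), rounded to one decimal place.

Incoherent sources combine by intensity addition: L_total = 10·log₁₀(Σ 10^(L_i/10)).
Σ 10^(L/10) = 10^(84.4/10) + 10^(84.9/10) + 10^(71.5/10) = 5.986e+08.
L_total = 10·log₁₀(5.986e+08) = 87.77 dB(A).

87.8 dB(A)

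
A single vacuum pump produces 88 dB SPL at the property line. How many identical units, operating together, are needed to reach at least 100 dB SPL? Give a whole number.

16

Need L₁ + 10·log₁₀ N ≥ 100, i.e. log₁₀ N ≥ 1.20.
N ≥ 10^(12.0/10) = 15.849, so N = 16.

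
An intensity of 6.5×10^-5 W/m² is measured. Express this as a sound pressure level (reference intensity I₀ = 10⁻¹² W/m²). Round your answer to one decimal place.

78.1 dB

L = 10·log₁₀(I/I₀) = 10·log₁₀(6.5×10^-5/10⁻¹²) = 10·log₁₀(6.5×10^7).
L = 10·(0.8129 + 7) = 78.13 dB.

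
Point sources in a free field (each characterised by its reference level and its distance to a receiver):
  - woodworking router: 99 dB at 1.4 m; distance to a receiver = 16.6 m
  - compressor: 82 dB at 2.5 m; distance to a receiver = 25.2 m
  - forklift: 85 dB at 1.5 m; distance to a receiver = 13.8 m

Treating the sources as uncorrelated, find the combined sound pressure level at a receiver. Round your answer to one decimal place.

77.9 dB

First find each source's level at the receiver (point-source: −20·log₁₀(r/r_ref)), then combine on an intensity basis.
woodworking router: 99 − 20·log₁₀(16.6/1.4) = 99 − 21.48 = 77.52 dB.
compressor: 82 − 20·log₁₀(25.2/2.5) = 82 − 20.07 = 61.93 dB.
forklift: 85 − 20·log₁₀(13.8/1.5) = 85 − 19.28 = 65.72 dB.
Σ 10^(L/10) = 6.179e+07 → L_total = 10·log₁₀(6.179e+07) = 77.91 dB.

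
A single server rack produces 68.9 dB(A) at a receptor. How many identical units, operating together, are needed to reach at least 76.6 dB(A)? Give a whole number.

6

Need L₁ + 10·log₁₀ N ≥ 76.6, i.e. log₁₀ N ≥ 0.77.
N ≥ 10^(7.7/10) = 5.888, so N = 6.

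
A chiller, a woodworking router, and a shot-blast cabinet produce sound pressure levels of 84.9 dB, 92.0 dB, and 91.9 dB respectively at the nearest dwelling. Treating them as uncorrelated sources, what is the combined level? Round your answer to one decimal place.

95.4 dB

Incoherent sources combine by intensity addition: L_total = 10·log₁₀(Σ 10^(L_i/10)).
Σ 10^(L/10) = 10^(84.9/10) + 10^(92.0/10) + 10^(91.9/10) = 3.443e+09.
L_total = 10·log₁₀(3.443e+09) = 95.37 dB.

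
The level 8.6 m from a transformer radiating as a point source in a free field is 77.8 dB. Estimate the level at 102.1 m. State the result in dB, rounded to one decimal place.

For a point source, L₂ = L₁ − 20·log₁₀(r₂/r₁).
L₂ = 77.8 − 20·log₁₀(102.1/8.6) = 77.8 − 21.491 = 56.31 dB.

56.3 dB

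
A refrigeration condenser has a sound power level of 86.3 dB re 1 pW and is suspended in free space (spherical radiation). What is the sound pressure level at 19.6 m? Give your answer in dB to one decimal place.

49.5 dB

The power spreads over a sphere of area 4π·r², so L_p = L_w − 10·log₁₀(4π·r²).
4π·r² = 4827 m², 10·log₁₀ of that is 36.837 dB.
L_p = 86.3 − 36.837 = 49.46 dB.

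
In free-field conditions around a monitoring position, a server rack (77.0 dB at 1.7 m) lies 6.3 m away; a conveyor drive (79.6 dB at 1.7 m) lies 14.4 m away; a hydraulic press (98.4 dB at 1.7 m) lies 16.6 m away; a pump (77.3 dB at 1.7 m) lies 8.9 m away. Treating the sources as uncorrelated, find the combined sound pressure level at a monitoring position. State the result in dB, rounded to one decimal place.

First find each source's level at the receiver (point-source: −20·log₁₀(r/r_ref)), then combine on an intensity basis.
server rack: 77.0 − 20·log₁₀(6.3/1.7) = 77.0 − 11.38 = 65.62 dB.
conveyor drive: 79.6 − 20·log₁₀(14.4/1.7) = 79.6 − 18.56 = 61.04 dB.
hydraulic press: 98.4 − 20·log₁₀(16.6/1.7) = 98.4 − 19.79 = 78.61 dB.
pump: 77.3 − 20·log₁₀(8.9/1.7) = 77.3 − 14.38 = 62.92 dB.
Σ 10^(L/10) = 7.944e+07 → L_total = 10·log₁₀(7.944e+07) = 79.00 dB.

79.0 dB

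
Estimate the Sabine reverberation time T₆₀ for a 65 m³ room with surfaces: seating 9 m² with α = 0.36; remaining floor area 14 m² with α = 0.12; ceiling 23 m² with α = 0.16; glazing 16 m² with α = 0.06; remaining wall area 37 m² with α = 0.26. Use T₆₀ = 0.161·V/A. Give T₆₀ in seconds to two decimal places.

Summing Sᵢαᵢ: 9·0.36 + 14·0.12 + 23·0.16 + 16·0.06 + 37·0.26 = 19.18 m².
T₆₀ = 0.161 × 65 / 19.18 = 0.546 s.

0.55 s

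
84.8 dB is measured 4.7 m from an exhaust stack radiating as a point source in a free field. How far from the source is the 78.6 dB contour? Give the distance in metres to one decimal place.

Point-source spreading drops the level by 20·log₁₀(r₂/r₁); inverting, r₂/r₁ = 10^(ΔL/20).
r₂ = 4.7·10^((84.8−78.6)/20) = 4.7·10^(6.2/20) = 9.60 m.

9.6 m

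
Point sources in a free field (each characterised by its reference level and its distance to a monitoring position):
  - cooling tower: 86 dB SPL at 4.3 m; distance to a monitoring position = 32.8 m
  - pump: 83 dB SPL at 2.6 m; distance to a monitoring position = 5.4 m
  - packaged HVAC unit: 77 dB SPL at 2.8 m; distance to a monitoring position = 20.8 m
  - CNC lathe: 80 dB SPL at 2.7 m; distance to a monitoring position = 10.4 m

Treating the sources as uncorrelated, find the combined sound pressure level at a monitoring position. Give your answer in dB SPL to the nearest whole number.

Apply inverse-square spreading to bring every level to the receiver, then sum 10^(L/10).
cooling tower: 86 − 20·log₁₀(32.8/4.3) = 86 − 17.65 = 68.35 dB SPL.
pump: 83 − 20·log₁₀(5.4/2.6) = 83 − 6.35 = 76.65 dB SPL.
packaged HVAC unit: 77 − 20·log₁₀(20.8/2.8) = 77 − 17.42 = 59.58 dB SPL.
CNC lathe: 80 − 20·log₁₀(10.4/2.7) = 80 − 11.71 = 68.29 dB SPL.
Σ 10^(L/10) = 6.075e+07 → L_total = 10·log₁₀(6.075e+07) = 77.84 dB SPL.

78 dB SPL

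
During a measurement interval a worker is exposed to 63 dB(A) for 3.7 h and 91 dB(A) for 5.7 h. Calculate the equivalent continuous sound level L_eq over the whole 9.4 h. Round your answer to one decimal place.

Weight each interval's intensity by its duration and average over T = 9.4 h:
Σ tᵢ·10^(Lᵢ/10) = 3.7·10^(63/10) + 5.7·10^(91/10) = 7.183e+09.
L_eq = 10·log₁₀(7.183e+09/9.4) = 88.83 dB(A).

88.8 dB(A)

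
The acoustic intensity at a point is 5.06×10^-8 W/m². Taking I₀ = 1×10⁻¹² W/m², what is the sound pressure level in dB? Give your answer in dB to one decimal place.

Dividing by I₀ shifts the exponent by 12: I/I₀ = 5.06×10^4.
L = 10·(0.7042 + 4) = 47.04 dB.

47.0 dB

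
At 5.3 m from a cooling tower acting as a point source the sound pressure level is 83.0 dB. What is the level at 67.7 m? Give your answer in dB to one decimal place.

Point-source attenuation: ΔL = 20·log₁₀(r₂/r₁) = 20·log₁₀(67.7/5.3) = 22.126 dB.
L₂ = 83.0 − 20·log₁₀(67.7/5.3) = 83.0 − 22.126 = 60.87 dB.

60.9 dB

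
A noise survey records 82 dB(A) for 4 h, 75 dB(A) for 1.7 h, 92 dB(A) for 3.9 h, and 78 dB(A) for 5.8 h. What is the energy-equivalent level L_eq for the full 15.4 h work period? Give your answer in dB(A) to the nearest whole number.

The energy average is taken in the linear domain: L_eq = 10·log₁₀[(Σ tᵢ·10^(Lᵢ/10))/T], T = 15.4 h.
Σ tᵢ·10^(Lᵢ/10) = 4·10^(82/10) + 1.7·10^(75/10) + 3.9·10^(92/10) + 5.8·10^(78/10) = 7.235e+09.
L_eq = 10·log₁₀(7.235e+09/15.4) = 86.72 dB(A).

87 dB(A)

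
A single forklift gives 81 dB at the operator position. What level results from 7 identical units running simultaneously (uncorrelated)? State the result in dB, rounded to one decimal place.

89.5 dB

L_total = L₁ + 10·log₁₀ N for N identical incoherent sources.
L_total = 81 + 10·log₁₀(7) = 81 + 8.451 = 89.45 dB.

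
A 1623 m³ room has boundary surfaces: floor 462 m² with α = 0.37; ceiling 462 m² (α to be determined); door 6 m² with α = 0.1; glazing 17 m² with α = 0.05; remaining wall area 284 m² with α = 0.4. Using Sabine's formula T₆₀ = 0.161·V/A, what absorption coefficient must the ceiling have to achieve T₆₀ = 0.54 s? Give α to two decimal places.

0.43

Required total absorption A = 0.161·1623/0.54 = 483.89 m².
Absorption from the other surfaces = 462·0.37 + 6·0.1 + 17·0.05 + 284·0.4 = 285.99 m², so the ceiling must supply 197.90 m² over 462 m².
α = 197.90/462 = 0.428.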